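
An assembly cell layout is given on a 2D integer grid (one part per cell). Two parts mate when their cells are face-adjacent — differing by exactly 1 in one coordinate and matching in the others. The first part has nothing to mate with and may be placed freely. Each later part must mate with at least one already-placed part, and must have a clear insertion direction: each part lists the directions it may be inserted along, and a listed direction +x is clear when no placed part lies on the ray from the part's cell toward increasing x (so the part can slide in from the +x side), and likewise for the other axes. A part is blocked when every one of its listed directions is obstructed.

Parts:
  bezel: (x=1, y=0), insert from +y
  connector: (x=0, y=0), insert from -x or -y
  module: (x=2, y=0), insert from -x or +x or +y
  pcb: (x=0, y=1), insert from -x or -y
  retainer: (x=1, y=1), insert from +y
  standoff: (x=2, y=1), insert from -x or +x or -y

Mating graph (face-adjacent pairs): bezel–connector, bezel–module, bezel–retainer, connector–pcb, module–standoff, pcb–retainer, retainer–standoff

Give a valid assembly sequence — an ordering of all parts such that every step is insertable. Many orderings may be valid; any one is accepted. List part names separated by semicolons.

1. module@(2, 0) [-x clear] — {module}
2. bezel@(1, 0) [+y clear] — {bezel, module}
3. standoff@(2, 1) [-x clear] — {bezel, module, standoff}
4. connector@(0, 0) [-x clear] — {bezel, connector, module, standoff}
5. pcb@(0, 1) [-x clear] — {bezel, connector, module, pcb, standoff}
6. retainer@(1, 1) [+y clear] — {bezel, connector, module, pcb, retainer, standoff}

module; bezel; standoff; connector; pcb; retainer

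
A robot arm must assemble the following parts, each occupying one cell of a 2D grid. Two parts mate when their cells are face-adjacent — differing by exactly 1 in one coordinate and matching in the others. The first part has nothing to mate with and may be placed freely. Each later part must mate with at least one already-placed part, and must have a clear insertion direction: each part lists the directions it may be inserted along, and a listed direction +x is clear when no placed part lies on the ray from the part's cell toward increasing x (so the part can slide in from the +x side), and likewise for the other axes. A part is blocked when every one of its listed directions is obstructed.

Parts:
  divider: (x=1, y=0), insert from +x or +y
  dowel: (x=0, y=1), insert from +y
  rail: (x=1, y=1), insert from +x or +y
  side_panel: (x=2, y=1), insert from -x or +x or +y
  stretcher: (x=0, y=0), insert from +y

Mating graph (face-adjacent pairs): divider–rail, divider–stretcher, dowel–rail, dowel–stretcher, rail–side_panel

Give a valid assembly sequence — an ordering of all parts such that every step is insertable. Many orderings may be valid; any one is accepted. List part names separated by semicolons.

1. rail@(1, 1) [+x clear] — {rail}
2. divider@(1, 0) [+x clear] — {divider, rail}
3. stretcher@(0, 0) [+y clear] — {divider, rail, stretcher}
4. dowel@(0, 1) [+y clear] — {divider, dowel, rail, stretcher}
5. side_panel@(2, 1) [+x clear] — {divider, dowel, rail, side_panel, stretcher}

rail; divider; stretcher; dowel; side_panel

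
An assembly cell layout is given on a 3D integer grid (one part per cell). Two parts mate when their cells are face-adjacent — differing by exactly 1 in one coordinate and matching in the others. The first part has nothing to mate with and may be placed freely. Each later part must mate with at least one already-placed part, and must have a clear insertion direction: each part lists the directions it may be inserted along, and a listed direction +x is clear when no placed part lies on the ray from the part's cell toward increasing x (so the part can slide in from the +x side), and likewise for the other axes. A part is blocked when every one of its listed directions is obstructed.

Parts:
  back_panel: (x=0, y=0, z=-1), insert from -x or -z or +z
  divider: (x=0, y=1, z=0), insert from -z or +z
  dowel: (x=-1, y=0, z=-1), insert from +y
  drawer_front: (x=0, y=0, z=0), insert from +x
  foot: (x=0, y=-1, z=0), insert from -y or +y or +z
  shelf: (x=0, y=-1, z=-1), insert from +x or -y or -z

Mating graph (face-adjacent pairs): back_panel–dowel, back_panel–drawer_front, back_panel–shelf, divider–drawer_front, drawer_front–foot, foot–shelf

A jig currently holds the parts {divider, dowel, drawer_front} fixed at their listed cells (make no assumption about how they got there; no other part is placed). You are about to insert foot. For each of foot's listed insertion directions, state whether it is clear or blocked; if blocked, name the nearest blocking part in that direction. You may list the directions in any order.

+y: blocked by drawer_front; +z: clear; -y: clear

-y: ray from foot(0, -1, 0) has no placed part ⇒ clear
+y: nearest on ray is drawer_front@(0, 0, 0) ⇒ blocked
+z: ray from foot(0, -1, 0) has no placed part ⇒ clear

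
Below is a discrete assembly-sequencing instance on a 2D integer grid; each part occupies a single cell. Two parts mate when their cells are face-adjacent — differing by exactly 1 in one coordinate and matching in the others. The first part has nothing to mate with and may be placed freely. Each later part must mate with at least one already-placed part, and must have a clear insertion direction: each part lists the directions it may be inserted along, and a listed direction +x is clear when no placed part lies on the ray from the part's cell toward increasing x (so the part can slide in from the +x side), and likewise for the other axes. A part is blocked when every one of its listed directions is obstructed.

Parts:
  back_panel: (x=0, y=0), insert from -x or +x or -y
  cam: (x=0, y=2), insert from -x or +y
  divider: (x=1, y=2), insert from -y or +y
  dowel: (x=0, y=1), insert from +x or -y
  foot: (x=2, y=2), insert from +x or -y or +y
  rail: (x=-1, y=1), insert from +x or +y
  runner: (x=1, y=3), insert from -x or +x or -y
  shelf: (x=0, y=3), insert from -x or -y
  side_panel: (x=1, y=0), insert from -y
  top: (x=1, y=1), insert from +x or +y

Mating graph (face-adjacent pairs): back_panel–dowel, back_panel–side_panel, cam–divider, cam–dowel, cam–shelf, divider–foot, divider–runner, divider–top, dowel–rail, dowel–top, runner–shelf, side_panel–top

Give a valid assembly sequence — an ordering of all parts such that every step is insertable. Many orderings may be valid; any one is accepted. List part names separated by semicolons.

1. dowel@(0, 1) [+x clear] — {dowel}
2. rail@(-1, 1) [+y clear] — {dowel, rail}
3. cam@(0, 2) [-x clear] — {cam, dowel, rail}
4. shelf@(0, 3) [-x clear] — {cam, dowel, rail, shelf}
5. runner@(1, 3) [+x clear] — {cam, dowel, rail, runner, shelf}
6. divider@(1, 2) [-y clear] — {cam, divider, dowel, rail, runner, shelf}
7. top@(1, 1) [+x clear] — {cam, divider, dowel, rail, runner, shelf, top}
8. side_panel@(1, 0) [-y clear] — {cam, divider, dowel, rail, runner, shelf, side_panel, top}
9. back_panel@(0, 0) [-x clear] — {back_panel, cam, divider, dowel, rail, runner, shelf, side_panel, top}
10. foot@(2, 2) [+x clear] — {back_panel, cam, divider, dowel, foot, rail, runner, shelf, side_panel, top}

dowel; rail; cam; shelf; runner; divider; top; side_panel; back_panel; foot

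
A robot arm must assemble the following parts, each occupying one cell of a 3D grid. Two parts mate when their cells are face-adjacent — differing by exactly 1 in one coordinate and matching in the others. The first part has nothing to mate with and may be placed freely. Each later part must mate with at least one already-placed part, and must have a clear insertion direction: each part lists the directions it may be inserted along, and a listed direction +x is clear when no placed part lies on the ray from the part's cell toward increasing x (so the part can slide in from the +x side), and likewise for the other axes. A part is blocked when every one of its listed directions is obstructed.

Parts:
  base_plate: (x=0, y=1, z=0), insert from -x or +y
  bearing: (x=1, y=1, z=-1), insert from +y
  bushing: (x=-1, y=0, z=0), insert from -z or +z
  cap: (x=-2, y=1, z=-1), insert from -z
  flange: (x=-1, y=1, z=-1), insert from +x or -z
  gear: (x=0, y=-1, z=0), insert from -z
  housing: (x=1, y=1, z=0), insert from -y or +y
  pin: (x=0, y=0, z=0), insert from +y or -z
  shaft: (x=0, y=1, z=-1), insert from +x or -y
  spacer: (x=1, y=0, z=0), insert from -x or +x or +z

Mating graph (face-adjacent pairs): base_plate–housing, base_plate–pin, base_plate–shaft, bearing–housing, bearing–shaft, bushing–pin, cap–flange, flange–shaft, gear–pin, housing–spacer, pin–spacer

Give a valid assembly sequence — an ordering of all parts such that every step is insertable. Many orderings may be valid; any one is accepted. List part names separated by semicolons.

1. cap@(-2, 1, -1) [-z clear] — {cap}
2. flange@(-1, 1, -1) [+x clear] — {cap, flange}
3. shaft@(0, 1, -1) [+x clear] — {cap, flange, shaft}
4. base_plate@(0, 1, 0) [-x clear] — {base_plate, cap, flange, shaft}
5. bearing@(1, 1, -1) [+y clear] — {base_plate, bearing, cap, flange, shaft}
6. pin@(0, 0, 0) [-z clear] — {base_plate, bearing, cap, flange, pin, shaft}
7. bushing@(-1, 0, 0) [-z clear] — {base_plate, bearing, bushing, cap, flange, pin, shaft}
8. gear@(0, -1, 0) [-z clear] — {base_plate, bearing, bushing, cap, flange, gear, pin, shaft}
9. spacer@(1, 0, 0) [+x clear] — {base_plate, bearing, bushing, cap, flange, gear, pin, shaft, spacer}
10. housing@(1, 1, 0) [+y clear] — {base_plate, bearing, bushing, cap, flange, gear, housing, pin, shaft, spacer}

cap; flange; shaft; base_plate; bearing; pin; bushing; gear; spacer; housing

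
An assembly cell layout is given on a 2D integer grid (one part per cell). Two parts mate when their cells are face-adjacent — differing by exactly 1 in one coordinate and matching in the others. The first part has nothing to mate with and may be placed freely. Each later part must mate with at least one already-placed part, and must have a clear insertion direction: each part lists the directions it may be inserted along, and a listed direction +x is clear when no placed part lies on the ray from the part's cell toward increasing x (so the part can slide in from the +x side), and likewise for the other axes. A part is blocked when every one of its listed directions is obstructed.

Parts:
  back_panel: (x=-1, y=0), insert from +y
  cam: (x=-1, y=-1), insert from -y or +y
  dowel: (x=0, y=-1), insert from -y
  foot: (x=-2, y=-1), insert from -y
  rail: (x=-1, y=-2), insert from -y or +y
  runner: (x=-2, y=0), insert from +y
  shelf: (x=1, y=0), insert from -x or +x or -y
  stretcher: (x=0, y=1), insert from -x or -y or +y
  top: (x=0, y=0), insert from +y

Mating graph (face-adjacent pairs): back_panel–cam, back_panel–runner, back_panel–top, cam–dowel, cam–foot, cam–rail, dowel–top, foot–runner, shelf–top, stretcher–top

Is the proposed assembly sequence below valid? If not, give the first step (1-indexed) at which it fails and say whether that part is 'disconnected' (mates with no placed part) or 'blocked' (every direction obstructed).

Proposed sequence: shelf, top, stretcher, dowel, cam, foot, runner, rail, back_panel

1. shelf@(1, 0) [-x clear] — {shelf}
2. top@(0, 0) [+y clear] — {shelf, top}
3. stretcher@(0, 1) [-x clear] — {shelf, stretcher, top}
4. dowel@(0, -1) [-y clear] — {dowel, shelf, stretcher, top}
5. cam@(-1, -1) [-y clear] — {cam, dowel, shelf, stretcher, top}
6. foot@(-2, -1) [-y clear] — {cam, dowel, foot, shelf, stretcher, top}
7. runner@(-2, 0) [+y clear] — {cam, dowel, foot, runner, shelf, stretcher, top}
8. rail@(-1, -2) [-y clear] — {cam, dowel, foot, rail, runner, shelf, stretcher, top}
9. back_panel@(-1, 0) [+y clear] — {back_panel, cam, dowel, foot, rail, runner, shelf, stretcher, top}

Valid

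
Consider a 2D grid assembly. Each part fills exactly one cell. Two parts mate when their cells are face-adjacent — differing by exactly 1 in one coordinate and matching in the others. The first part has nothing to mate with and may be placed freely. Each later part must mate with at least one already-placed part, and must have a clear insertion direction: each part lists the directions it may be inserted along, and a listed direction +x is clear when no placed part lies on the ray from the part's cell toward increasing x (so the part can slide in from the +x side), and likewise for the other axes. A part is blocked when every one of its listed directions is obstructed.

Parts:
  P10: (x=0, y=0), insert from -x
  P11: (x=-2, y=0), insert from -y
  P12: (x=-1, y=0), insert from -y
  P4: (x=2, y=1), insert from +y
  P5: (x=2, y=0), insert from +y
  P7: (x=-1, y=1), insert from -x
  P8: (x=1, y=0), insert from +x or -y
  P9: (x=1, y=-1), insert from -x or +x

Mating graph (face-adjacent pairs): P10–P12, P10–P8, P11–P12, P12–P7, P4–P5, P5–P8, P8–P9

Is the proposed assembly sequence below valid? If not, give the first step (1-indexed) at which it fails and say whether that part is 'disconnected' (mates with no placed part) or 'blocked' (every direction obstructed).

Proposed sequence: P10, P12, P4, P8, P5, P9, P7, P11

Invalid at step 3 (disconnected)

1. P10@(0, 0) [-x clear] — {P10}
2. P12@(-1, 0) [-y clear] — {P10, P12}
3. P4@(2, 1) — no placed neighbour ⇒ disconnected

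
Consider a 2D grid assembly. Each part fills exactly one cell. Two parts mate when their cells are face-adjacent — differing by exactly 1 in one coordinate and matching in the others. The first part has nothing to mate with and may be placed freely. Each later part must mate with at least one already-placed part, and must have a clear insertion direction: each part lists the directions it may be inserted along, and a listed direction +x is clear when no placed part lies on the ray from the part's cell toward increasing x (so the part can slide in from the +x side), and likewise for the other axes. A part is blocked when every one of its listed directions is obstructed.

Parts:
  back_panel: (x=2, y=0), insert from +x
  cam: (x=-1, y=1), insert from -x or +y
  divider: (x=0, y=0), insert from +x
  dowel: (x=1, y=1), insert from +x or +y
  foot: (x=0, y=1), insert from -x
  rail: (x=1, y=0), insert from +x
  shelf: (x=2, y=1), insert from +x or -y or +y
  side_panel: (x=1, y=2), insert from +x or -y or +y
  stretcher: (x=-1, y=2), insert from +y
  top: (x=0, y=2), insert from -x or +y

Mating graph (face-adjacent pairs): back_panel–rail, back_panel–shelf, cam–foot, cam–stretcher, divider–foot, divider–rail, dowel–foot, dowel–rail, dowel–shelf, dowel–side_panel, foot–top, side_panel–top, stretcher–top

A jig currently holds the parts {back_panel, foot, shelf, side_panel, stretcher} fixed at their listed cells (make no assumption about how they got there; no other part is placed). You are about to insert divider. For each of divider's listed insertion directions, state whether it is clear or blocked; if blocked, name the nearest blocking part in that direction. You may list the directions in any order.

+x: nearest on ray is back_panel@(2, 0) ⇒ blocked

+x: blocked by back_panel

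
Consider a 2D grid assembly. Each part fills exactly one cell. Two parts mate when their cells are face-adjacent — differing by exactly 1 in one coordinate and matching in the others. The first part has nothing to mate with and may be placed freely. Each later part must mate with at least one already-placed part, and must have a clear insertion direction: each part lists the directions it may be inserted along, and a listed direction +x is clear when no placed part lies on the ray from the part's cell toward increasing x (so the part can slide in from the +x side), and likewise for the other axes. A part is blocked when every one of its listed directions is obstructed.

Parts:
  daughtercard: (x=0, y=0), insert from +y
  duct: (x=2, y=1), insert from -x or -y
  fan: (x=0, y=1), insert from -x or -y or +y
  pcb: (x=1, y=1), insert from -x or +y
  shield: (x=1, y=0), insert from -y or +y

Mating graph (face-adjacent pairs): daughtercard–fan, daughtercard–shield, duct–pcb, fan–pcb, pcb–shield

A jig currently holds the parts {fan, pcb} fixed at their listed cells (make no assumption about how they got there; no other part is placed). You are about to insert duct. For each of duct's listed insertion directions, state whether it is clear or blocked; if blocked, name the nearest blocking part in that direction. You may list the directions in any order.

-x: nearest on ray is pcb@(1, 1) ⇒ blocked
-y: ray from duct(2, 1) has no placed part ⇒ clear

-x: blocked by pcb; -y: clear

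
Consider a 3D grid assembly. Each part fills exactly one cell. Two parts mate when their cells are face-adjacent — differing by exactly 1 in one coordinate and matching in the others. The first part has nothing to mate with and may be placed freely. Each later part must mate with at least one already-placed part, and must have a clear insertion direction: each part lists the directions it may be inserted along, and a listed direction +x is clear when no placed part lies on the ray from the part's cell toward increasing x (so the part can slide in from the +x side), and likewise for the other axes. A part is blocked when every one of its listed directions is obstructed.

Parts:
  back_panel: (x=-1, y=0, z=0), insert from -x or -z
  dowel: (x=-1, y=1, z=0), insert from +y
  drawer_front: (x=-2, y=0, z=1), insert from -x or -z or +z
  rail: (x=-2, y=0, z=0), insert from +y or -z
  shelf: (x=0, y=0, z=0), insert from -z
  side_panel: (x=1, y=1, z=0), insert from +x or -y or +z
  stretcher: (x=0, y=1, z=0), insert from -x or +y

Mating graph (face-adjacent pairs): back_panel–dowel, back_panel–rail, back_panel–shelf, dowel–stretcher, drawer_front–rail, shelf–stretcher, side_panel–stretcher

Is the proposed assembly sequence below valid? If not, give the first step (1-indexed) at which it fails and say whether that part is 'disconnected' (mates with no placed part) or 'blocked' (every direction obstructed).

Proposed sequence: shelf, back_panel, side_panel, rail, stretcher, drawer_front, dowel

1. shelf@(0, 0, 0) [-z clear] — {shelf}
2. back_panel@(-1, 0, 0) [-x clear] — {back_panel, shelf}
3. side_panel@(1, 1, 0) — no placed neighbour ⇒ disconnected

Invalid at step 3 (disconnected)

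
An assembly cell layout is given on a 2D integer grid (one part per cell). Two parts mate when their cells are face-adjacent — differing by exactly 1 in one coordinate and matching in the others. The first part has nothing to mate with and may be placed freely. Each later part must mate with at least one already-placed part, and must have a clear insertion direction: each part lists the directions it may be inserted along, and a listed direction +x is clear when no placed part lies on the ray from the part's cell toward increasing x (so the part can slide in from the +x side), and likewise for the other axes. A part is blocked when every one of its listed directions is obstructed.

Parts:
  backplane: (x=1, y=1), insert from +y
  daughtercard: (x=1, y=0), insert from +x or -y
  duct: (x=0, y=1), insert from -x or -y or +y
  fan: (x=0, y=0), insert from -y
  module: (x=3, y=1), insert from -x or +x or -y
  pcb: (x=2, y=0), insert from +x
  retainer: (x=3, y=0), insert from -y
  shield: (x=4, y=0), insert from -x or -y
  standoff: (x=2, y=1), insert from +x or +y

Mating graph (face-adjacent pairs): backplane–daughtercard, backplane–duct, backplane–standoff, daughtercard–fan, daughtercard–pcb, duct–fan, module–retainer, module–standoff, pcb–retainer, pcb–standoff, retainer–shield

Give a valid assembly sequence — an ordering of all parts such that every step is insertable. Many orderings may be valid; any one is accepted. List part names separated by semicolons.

fan; duct; daughtercard; pcb; retainer; shield; standoff; module; backplane

1. fan@(0, 0) [-y clear] — {fan}
2. duct@(0, 1) [-x clear] — {duct, fan}
3. daughtercard@(1, 0) [+x clear] — {daughtercard, duct, fan}
4. pcb@(2, 0) [+x clear] — {daughtercard, duct, fan, pcb}
5. retainer@(3, 0) [-y clear] — {daughtercard, duct, fan, pcb, retainer}
6. shield@(4, 0) [-y clear] — {daughtercard, duct, fan, pcb, retainer, shield}
7. standoff@(2, 1) [+x clear] — {daughtercard, duct, fan, pcb, retainer, shield, standoff}
8. module@(3, 1) [+x clear] — {daughtercard, duct, fan, module, pcb, retainer, shield, standoff}
9. backplane@(1, 1) [+y clear] — {backplane, daughtercard, duct, fan, module, pcb, retainer, shield, standoff}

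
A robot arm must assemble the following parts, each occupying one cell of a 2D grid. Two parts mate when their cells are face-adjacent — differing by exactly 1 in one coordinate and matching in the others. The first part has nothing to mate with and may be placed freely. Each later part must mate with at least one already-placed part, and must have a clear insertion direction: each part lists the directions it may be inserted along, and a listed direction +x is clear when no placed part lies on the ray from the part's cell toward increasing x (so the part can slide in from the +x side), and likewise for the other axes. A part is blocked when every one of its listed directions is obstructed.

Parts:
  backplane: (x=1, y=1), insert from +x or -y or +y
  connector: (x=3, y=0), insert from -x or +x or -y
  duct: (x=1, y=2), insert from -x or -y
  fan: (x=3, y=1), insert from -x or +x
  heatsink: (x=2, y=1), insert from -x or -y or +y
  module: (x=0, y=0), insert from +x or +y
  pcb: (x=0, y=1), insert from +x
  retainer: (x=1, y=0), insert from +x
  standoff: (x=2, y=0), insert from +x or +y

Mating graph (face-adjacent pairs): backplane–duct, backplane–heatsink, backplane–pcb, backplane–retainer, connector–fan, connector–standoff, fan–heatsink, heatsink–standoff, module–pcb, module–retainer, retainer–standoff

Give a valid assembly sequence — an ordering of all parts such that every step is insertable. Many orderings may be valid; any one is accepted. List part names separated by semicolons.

pcb; backplane; heatsink; module; retainer; standoff; connector; duct; fan

1. pcb@(0, 1) [+x clear] — {pcb}
2. backplane@(1, 1) [+x clear] — {backplane, pcb}
3. heatsink@(2, 1) [-y clear] — {backplane, heatsink, pcb}
4. module@(0, 0) [+x clear] — {backplane, heatsink, module, pcb}
5. retainer@(1, 0) [+x clear] — {backplane, heatsink, module, pcb, retainer}
6. standoff@(2, 0) [+x clear] — {backplane, heatsink, module, pcb, retainer, standoff}
7. connector@(3, 0) [+x clear] — {backplane, connector, heatsink, module, pcb, retainer, standoff}
8. duct@(1, 2) [-x clear] — {backplane, connector, duct, heatsink, module, pcb, retainer, standoff}
9. fan@(3, 1) [+x clear] — {backplane, connector, duct, fan, heatsink, module, pcb, retainer, standoff}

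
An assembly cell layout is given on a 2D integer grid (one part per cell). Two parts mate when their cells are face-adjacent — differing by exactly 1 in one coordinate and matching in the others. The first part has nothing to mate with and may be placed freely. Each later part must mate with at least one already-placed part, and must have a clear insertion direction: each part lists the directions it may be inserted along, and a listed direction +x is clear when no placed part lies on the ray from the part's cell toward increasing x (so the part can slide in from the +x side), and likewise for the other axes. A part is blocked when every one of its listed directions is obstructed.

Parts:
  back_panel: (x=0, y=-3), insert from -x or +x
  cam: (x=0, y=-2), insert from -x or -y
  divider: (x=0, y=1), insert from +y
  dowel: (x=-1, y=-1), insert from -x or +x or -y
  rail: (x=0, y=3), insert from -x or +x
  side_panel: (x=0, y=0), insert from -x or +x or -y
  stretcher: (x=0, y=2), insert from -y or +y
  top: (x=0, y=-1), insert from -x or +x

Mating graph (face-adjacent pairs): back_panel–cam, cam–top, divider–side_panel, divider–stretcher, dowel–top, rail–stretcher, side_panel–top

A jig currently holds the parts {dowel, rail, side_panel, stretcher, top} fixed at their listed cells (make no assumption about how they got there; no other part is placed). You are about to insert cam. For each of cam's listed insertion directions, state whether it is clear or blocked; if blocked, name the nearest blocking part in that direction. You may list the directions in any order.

-x: clear; -y: clear

-x: ray from cam(0, -2) has no placed part ⇒ clear
-y: ray from cam(0, -2) has no placed part ⇒ clear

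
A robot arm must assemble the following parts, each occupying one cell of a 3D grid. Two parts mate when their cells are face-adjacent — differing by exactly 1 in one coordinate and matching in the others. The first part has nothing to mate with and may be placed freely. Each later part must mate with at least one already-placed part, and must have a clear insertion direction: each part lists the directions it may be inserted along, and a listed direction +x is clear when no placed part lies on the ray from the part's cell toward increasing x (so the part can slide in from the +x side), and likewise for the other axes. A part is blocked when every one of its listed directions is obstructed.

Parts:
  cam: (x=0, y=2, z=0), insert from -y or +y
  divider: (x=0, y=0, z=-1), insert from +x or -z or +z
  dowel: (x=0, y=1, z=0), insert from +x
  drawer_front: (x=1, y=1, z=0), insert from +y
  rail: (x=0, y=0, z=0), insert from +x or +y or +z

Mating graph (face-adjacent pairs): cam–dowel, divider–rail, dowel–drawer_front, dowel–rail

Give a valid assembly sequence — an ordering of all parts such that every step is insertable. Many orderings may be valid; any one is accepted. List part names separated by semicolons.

rail; dowel; drawer_front; divider; cam

1. rail@(0, 0, 0) [+x clear] — {rail}
2. dowel@(0, 1, 0) [+x clear] — {dowel, rail}
3. drawer_front@(1, 1, 0) [+y clear] — {dowel, drawer_front, rail}
4. divider@(0, 0, -1) [+x clear] — {divider, dowel, drawer_front, rail}
5. cam@(0, 2, 0) [+y clear] — {cam, divider, dowel, drawer_front, rail}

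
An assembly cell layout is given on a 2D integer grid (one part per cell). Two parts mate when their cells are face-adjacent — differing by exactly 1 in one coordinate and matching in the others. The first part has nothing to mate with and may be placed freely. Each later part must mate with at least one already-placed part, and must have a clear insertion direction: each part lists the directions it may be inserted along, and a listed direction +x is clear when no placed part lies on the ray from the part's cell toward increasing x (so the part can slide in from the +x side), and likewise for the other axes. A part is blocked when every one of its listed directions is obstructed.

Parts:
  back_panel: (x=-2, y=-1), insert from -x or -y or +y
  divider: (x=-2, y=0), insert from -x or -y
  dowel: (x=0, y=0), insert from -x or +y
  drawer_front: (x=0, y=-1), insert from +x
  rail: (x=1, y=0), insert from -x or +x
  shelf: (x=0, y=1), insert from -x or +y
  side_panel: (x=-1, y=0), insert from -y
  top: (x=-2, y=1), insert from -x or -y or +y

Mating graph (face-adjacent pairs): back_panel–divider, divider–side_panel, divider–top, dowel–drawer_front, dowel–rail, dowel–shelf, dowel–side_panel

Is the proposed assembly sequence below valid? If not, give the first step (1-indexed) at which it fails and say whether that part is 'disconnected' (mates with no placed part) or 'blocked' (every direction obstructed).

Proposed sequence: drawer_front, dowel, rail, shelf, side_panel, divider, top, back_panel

Valid

1. drawer_front@(0, -1) [+x clear] — {drawer_front}
2. dowel@(0, 0) [-x clear] — {dowel, drawer_front}
3. rail@(1, 0) [+x clear] — {dowel, drawer_front, rail}
4. shelf@(0, 1) [-x clear] — {dowel, drawer_front, rail, shelf}
5. side_panel@(-1, 0) [-y clear] — {dowel, drawer_front, rail, shelf, side_panel}
6. divider@(-2, 0) [-x clear] — {divider, dowel, drawer_front, rail, shelf, side_panel}
7. top@(-2, 1) [-x clear] — {divider, dowel, drawer_front, rail, shelf, side_panel, top}
8. back_panel@(-2, -1) [-x clear] — {back_panel, divider, dowel, drawer_front, rail, shelf, side_panel, top}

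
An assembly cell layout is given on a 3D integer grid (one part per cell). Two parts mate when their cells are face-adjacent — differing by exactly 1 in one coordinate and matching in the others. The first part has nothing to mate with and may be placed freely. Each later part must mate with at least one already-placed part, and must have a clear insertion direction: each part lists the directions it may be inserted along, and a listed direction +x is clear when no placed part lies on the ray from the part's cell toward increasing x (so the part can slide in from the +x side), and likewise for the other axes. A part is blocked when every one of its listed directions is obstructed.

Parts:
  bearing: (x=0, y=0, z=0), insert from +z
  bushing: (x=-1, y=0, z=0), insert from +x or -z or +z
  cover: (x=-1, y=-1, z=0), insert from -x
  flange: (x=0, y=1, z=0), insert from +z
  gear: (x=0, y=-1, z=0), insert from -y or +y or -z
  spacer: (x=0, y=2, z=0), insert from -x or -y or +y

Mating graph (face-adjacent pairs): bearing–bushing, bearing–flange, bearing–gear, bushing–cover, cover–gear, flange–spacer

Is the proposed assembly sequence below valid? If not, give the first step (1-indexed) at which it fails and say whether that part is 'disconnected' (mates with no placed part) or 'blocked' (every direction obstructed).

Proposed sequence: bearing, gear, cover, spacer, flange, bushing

Invalid at step 4 (disconnected)

1. bearing@(0, 0, 0) [+z clear] — {bearing}
2. gear@(0, -1, 0) [-y clear] — {bearing, gear}
3. cover@(-1, -1, 0) [-x clear] — {bearing, cover, gear}
4. spacer@(0, 2, 0) — no placed neighbour ⇒ disconnected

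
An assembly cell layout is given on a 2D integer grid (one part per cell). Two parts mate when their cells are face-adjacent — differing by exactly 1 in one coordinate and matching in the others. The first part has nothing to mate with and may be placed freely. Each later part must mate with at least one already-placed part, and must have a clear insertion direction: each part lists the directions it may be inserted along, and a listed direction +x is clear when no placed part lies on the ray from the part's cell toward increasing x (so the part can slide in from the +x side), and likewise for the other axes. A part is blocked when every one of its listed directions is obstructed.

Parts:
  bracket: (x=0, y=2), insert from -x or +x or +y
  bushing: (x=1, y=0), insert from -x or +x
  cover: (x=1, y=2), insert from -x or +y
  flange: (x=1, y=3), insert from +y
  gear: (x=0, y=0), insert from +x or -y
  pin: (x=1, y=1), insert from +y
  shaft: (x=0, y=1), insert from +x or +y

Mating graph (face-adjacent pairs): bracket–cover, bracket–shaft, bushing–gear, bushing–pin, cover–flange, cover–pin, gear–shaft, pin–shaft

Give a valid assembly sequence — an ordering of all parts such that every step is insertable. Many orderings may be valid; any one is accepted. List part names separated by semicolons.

1. gear@(0, 0) [+x clear] — {gear}
2. shaft@(0, 1) [+x clear] — {gear, shaft}
3. bracket@(0, 2) [-x clear] — {bracket, gear, shaft}
4. pin@(1, 1) [+y clear] — {bracket, gear, pin, shaft}
5. bushing@(1, 0) [+x clear] — {bracket, bushing, gear, pin, shaft}
6. cover@(1, 2) [+y clear] — {bracket, bushing, cover, gear, pin, shaft}
7. flange@(1, 3) [+y clear] — {bracket, bushing, cover, flange, gear, pin, shaft}

gear; shaft; bracket; pin; bushing; cover; flange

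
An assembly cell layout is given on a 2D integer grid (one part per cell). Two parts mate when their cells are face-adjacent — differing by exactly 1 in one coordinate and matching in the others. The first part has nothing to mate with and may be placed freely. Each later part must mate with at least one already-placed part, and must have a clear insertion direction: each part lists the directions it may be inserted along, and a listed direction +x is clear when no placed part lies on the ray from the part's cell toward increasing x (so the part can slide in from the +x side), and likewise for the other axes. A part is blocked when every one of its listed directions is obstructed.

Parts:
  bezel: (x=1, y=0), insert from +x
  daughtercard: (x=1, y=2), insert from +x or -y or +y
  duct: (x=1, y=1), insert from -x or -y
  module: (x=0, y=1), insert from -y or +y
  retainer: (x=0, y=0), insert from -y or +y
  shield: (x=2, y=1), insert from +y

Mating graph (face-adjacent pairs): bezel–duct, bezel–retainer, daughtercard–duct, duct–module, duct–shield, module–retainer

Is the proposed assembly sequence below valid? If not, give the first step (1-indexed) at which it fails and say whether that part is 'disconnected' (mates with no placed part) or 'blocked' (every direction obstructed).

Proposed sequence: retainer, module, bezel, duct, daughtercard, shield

Invalid at step 4 (blocked)

1. retainer@(0, 0) [-y clear] — {retainer}
2. module@(0, 1) [+y clear] — {module, retainer}
3. bezel@(1, 0) [+x clear] — {bezel, module, retainer}
4. duct@(1, 1) — -x/-y all obstructed ⇒ blocked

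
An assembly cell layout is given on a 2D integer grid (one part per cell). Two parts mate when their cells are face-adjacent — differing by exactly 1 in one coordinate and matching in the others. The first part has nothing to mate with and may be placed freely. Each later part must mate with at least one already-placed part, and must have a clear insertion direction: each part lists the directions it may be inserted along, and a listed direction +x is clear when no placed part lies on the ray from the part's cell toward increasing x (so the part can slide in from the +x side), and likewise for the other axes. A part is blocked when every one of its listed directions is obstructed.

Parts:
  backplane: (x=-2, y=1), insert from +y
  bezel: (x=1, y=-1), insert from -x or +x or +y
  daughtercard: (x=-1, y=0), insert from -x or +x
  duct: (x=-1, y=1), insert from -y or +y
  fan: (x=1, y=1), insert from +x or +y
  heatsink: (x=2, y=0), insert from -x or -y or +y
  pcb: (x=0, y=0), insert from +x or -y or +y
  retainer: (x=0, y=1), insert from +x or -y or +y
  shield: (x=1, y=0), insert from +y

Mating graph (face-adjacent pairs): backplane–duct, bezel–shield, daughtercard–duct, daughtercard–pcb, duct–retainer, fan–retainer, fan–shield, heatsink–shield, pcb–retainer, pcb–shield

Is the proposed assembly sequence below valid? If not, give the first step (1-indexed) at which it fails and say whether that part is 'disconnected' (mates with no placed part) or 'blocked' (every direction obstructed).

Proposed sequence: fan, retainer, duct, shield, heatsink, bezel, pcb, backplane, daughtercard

1. fan@(1, 1) [+x clear] — {fan}
2. retainer@(0, 1) [-y clear] — {fan, retainer}
3. duct@(-1, 1) [-y clear] — {duct, fan, retainer}
4. shield@(1, 0) — +y all obstructed ⇒ blocked

Invalid at step 4 (blocked)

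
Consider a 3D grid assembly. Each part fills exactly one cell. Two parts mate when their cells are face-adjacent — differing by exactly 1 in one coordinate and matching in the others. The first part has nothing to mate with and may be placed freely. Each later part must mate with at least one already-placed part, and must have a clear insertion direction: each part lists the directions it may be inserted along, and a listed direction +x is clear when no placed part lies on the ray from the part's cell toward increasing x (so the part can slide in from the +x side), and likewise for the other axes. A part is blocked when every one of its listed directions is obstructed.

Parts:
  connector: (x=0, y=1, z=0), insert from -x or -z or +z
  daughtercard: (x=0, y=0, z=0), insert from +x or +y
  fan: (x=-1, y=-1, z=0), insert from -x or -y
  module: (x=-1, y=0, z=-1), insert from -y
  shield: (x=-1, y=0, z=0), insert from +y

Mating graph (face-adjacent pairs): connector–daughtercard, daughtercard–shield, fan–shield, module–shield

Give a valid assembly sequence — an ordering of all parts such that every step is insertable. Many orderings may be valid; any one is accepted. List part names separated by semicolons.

module; shield; fan; daughtercard; connector

1. module@(-1, 0, -1) [-y clear] — {module}
2. shield@(-1, 0, 0) [+y clear] — {module, shield}
3. fan@(-1, -1, 0) [-x clear] — {fan, module, shield}
4. daughtercard@(0, 0, 0) [+x clear] — {daughtercard, fan, module, shield}
5. connector@(0, 1, 0) [-x clear] — {connector, daughtercard, fan, module, shield}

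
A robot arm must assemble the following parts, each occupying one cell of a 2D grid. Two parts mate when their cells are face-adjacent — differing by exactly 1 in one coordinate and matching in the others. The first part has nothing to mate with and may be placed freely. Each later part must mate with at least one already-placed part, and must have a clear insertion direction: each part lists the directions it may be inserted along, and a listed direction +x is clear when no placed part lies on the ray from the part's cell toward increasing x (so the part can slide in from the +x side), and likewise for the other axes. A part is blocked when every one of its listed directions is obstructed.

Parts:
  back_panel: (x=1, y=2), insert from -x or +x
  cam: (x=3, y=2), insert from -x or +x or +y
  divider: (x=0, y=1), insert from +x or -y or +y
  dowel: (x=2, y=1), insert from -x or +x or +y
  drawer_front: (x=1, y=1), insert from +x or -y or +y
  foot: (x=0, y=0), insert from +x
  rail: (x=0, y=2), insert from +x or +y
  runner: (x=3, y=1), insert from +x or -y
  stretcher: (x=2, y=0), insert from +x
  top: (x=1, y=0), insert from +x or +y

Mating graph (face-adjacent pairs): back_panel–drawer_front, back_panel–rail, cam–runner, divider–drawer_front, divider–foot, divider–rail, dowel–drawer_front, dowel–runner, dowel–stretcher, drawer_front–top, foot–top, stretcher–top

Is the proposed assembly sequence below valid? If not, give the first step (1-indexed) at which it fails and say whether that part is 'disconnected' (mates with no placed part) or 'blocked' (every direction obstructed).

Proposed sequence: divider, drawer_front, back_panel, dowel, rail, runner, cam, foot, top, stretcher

1. divider@(0, 1) [+x clear] — {divider}
2. drawer_front@(1, 1) [+x clear] — {divider, drawer_front}
3. back_panel@(1, 2) [-x clear] — {back_panel, divider, drawer_front}
4. dowel@(2, 1) [+x clear] — {back_panel, divider, dowel, drawer_front}
5. rail@(0, 2) [+y clear] — {back_panel, divider, dowel, drawer_front, rail}
6. runner@(3, 1) [+x clear] — {back_panel, divider, dowel, drawer_front, rail, runner}
7. cam@(3, 2) [+x clear] — {back_panel, cam, divider, dowel, drawer_front, rail, runner}
8. foot@(0, 0) [+x clear] — {back_panel, cam, divider, dowel, drawer_front, foot, rail, runner}
9. top@(1, 0) [+x clear] — {back_panel, cam, divider, dowel, drawer_front, foot, rail, runner, top}
10. stretcher@(2, 0) [+x clear] — {back_panel, cam, divider, dowel, drawer_front, foot, rail, runner, stretcher, top}

Valid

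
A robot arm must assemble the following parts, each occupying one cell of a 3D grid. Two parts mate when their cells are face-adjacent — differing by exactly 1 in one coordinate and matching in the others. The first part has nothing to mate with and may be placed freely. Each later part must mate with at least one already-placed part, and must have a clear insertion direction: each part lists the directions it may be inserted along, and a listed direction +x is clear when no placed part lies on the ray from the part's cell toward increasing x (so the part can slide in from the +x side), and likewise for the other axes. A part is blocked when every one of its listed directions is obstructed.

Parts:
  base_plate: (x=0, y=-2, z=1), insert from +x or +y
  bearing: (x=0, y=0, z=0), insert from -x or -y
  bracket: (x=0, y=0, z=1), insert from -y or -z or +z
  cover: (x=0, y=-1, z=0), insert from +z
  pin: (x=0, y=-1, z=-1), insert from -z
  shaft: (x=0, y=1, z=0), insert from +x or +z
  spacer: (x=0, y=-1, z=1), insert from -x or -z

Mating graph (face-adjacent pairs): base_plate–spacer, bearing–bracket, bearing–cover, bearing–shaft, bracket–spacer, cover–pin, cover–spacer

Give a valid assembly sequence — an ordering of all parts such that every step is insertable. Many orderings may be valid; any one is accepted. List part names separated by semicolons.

cover; spacer; pin; bearing; bracket; shaft; base_plate

1. cover@(0, -1, 0) [+z clear] — {cover}
2. spacer@(0, -1, 1) [-x clear] — {cover, spacer}
3. pin@(0, -1, -1) [-z clear] — {cover, pin, spacer}
4. bearing@(0, 0, 0) [-x clear] — {bearing, cover, pin, spacer}
5. bracket@(0, 0, 1) [+z clear] — {bearing, bracket, cover, pin, spacer}
6. shaft@(0, 1, 0) [+x clear] — {bearing, bracket, cover, pin, shaft, spacer}
7. base_plate@(0, -2, 1) [+x clear] — {base_plate, bearing, bracket, cover, pin, shaft, spacer}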